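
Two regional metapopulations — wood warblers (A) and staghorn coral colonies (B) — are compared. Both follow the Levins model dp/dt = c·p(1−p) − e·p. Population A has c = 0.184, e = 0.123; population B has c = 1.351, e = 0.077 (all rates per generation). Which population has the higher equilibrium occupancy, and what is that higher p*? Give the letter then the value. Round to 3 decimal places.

B, 0.943

A: p*_A = 1 − 0.123/0.184 = 0.3315.
B: p*_B = 1 − 0.077/1.351 = 0.9430.
B is higher at 0.9430.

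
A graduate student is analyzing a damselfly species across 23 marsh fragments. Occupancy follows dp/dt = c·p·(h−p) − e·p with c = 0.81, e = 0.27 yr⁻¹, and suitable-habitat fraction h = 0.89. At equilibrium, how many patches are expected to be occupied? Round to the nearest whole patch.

p* = h − e/c = 0.89 − 0.3333 = 0.5567.
Expected occupied patches = N × p* = 23 × 0.5567 = 12.80 ≈ 13.

13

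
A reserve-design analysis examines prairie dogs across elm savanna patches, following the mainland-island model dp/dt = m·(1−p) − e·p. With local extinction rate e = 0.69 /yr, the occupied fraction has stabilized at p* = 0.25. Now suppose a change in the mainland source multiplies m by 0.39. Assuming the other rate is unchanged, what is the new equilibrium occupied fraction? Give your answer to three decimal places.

Balance m(1−p*) = e·p* gives m = e·p*/(1−p*) = 0.69×0.25000/0.75000 = 0.23000.
New p* = m/(m+e) = 0.08970/(0.08970+0.69000) = 0.11504.

0.115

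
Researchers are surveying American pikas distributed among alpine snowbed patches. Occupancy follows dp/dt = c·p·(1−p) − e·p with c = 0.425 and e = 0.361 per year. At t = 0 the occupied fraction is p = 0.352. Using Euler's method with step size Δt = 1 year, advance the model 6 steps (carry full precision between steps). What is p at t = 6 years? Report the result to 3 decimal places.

0.241

Update rule: p ← p + [c·p·(1−p) − e·p]·Δt with Δt = 1.
t = 1: p = 0.35200 + (-0.03013) = 0.32187
t = 2: p = 0.32187 + (-0.02343) = 0.29844
t = 3: p = 0.29844 + (-0.01875) = 0.27969
t = 4: p = 0.27969 + (-0.01535) = 0.26434
t = 5: p = 0.26434 + (-0.01278) = 0.25156
t = 6: p = 0.25156 + (-0.01080) = 0.24077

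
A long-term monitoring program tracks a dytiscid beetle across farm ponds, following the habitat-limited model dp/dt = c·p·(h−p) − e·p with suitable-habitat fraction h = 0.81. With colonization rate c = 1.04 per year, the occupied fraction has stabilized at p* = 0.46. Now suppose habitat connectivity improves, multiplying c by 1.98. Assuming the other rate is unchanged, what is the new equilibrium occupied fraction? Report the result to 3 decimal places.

Balance c(h−p*) = e gives e = 1.04×(0.81 − 0.46000) = 0.36400.
New p* = 0.81 − e/c = 0.81 − 0.36400/2.05920 = 0.63323.

0.633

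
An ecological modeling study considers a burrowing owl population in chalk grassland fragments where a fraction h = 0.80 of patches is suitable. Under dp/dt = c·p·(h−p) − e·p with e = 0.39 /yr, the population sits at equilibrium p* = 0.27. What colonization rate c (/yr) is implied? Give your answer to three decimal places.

At equilibrium c(h−p*) = e, so c = e/(h−p*).
c = 0.39/(0.80 − 0.27) = 0.39/0.5300 = 0.7358.

0.736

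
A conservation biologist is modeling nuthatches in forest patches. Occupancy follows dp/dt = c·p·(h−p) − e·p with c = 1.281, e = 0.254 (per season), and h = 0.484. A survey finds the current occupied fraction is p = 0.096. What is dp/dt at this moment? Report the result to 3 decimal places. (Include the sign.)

0.023

Colonization term: c·p·(h−p) = 1.281×0.096×0.3880 = 0.04771.
Extinction term: e·p = 0.02438.
dp/dt = 0.04771 − 0.02438 = 0.02333.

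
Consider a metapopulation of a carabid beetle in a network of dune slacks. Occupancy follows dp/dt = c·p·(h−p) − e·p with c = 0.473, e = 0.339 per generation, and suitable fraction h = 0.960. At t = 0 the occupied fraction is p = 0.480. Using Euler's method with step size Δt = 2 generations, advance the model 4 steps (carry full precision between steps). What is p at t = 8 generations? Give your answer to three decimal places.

Update rule: p ← p + [c·p·(h−p) − e·p]·Δt with Δt = 2.
  1  |  dp/dt·Δt = -0.107482  |  p_1 = 0.372518
  2  |  dp/dt·Δt = -0.045538  |  p_2 = 0.326981
  3  |  dp/dt·Δt = -0.025885  |  p_3 = 0.301096
  4  |  dp/dt·Δt = -0.016463  |  p_4 = 0.284633

0.285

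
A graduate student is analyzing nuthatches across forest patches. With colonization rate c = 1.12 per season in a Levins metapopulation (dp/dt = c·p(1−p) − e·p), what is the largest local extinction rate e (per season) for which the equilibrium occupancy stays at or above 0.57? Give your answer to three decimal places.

0.482

1 − e/c ≥ 0.57 ⇒ e ≤ c(1 − 0.57) = 1.12 × 0.4300.
e_max = 0.4816.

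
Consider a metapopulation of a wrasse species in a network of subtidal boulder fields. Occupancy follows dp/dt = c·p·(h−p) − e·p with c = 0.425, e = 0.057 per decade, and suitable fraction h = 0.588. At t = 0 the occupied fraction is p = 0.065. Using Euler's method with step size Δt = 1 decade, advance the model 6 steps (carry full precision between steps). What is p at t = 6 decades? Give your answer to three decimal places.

Update rule: p ← p + [c·p·(h−p) − e·p]·Δt with Δt = 1.
p: 0.06500 → 0.07574  (Δp = +0.01074)
p: 0.07574 → 0.08792  (Δp = +0.01217)
p: 0.08792 → 0.10159  (Δp = +0.01367)
p: 0.10159 → 0.11680  (Δp = +0.01521)
p: 0.11680 → 0.13353  (Δp = +0.01673)
p: 0.13353 → 0.15171  (Δp = +0.01818)

0.152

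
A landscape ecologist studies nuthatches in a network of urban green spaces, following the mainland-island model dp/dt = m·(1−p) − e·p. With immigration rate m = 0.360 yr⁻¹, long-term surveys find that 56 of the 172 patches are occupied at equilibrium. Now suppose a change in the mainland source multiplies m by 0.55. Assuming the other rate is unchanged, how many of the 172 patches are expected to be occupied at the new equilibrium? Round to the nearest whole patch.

36

Observed p* = 56/172 = 0.32558.
Balance m(1−p*) = e·p* gives e = m(1−p*)/p* = 0.360×0.67442/0.32558 = 0.74572.
New p* = m/(m+e) = 0.19800/(0.19800+0.74572) = 0.20981.
Expected occupied = 172 × 0.20981 = 36.09 ≈ 36.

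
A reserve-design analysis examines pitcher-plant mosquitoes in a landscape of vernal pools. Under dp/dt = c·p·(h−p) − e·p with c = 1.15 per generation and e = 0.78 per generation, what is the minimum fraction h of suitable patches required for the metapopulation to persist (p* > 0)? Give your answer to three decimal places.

0.678

p* = h − e/c is positive only when h > e/c.
h_min = e/c = 0.78/1.15 = 0.6783.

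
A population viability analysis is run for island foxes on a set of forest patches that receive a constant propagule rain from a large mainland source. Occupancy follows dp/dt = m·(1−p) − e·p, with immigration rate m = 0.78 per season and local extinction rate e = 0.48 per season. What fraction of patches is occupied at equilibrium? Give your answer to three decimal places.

At equilibrium the propagule rain into empty patches balances local extinction: m(1−p*) = e·p*.
p* = m/(m+e) = 0.78/(0.78+0.48) = 0.78/1.2600 = 0.6190.

0.619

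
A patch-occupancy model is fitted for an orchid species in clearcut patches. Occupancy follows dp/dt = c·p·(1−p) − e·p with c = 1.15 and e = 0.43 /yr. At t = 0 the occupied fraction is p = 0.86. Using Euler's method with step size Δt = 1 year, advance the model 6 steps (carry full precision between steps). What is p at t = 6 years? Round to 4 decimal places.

0.6261

Update rule: p ← p + [c·p·(1−p) − e·p]·Δt with Δt = 1.
p: 0.86000 → 0.62866  (Δp = -0.23134)
p: 0.62866 → 0.62680  (Δp = -0.00186)
p: 0.62680 → 0.62629  (Δp = -0.00051)
p: 0.62629 → 0.62614  (Δp = -0.00014)
p: 0.62614 → 0.62610  (Δp = -0.00004)
p: 0.62610 → 0.62609  (Δp = -0.00001)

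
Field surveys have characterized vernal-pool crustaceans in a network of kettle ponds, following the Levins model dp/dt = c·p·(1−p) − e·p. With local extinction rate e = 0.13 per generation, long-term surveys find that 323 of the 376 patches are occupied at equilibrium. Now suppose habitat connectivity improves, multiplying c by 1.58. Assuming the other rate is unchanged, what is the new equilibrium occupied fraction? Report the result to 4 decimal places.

Observed p* = 323/376 = 0.85904.
Balance c(1−p*) = e gives c = e/(1 − 0.85904) = 0.13/0.14096 = 0.92225.
New p* = 1 − e/c = 1 − 0.13000/1.45715 = 0.91078.

0.9108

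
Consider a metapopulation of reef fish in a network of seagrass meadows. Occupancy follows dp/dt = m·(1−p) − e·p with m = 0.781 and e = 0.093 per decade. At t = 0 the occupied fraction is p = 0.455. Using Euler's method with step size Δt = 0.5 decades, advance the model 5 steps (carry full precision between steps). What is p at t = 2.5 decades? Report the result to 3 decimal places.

Update rule: p ← p + [m·(1−p) − e·p]·Δt with Δt = 0.5.
p: 0.45500 → 0.64667  (Δp = +0.19166)
p: 0.64667 → 0.75457  (Δp = +0.10791)
p: 0.75457 → 0.81532  (Δp = +0.06075)
p: 0.81532 → 0.84953  (Δp = +0.03420)
p: 0.84953 → 0.86878  (Δp = +0.01926)

0.869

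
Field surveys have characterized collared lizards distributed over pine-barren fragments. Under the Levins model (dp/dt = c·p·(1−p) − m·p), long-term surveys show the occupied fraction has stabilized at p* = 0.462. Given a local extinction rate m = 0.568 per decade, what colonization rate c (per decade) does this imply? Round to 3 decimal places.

1.056

At equilibrium c(1−p*) = m, so c = m/(1−p*).
c = 0.568/(1 − 0.462) = 0.568/0.5380 = 1.0558.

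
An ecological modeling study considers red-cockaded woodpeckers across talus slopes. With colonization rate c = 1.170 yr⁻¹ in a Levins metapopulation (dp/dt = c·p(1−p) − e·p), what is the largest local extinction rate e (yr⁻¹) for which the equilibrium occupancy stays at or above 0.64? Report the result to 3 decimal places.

0.421

1 − e/c ≥ 0.64 ⇒ e ≤ c(1 − 0.64) = 1.170 × 0.3600.
e_max = 0.4212.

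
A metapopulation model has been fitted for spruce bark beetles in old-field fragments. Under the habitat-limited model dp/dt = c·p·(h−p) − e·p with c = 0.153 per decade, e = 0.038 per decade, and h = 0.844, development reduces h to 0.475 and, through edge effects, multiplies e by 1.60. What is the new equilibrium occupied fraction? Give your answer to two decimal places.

0.08

Before: p* = h − e/c = 0.844 − 0.038/0.153 = 0.844 − 0.2484 = 0.5956.
After: c = 0.153, e = 0.0608, h = 0.475; p* = 0.475 − 0.0608/0.153 = 0.0776.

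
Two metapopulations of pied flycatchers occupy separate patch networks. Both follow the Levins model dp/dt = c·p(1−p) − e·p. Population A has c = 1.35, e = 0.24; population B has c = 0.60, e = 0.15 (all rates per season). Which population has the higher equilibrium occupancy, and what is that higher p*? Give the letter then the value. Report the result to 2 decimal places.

A, 0.82

A: p*_A = 1 − 0.24/1.35 = 0.8222.
B: p*_B = 1 − 0.15/0.60 = 0.7500.
A is higher at 0.8222.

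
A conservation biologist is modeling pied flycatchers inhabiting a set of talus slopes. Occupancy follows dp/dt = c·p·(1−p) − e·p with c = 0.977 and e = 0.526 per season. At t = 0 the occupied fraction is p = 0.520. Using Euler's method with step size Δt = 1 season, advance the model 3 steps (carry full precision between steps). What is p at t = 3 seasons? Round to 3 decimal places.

0.470

Update rule: p ← p + [c·p·(1−p) − e·p]·Δt with Δt = 1.
  1  |  dp/dt·Δt = -0.029661  |  p_1 = 0.490339
  2  |  dp/dt·Δt = -0.013760  |  p_2 = 0.476580
  3  |  dp/dt·Δt = -0.006967  |  p_3 = 0.469613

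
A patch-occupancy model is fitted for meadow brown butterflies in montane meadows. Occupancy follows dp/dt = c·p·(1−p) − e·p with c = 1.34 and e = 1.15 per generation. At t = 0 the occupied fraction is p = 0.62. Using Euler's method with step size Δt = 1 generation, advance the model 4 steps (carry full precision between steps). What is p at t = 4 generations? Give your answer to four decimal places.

0.1732

Update rule: p ← p + [c·p·(1−p) − e·p]·Δt with Δt = 1.
t = 1: p = 0.62000 + (-0.39730) = 0.22270
t = 2: p = 0.22270 + (-0.02415) = 0.19856
t = 3: p = 0.19856 + (-0.01510) = 0.18345
t = 4: p = 0.18345 + (-0.01024) = 0.17321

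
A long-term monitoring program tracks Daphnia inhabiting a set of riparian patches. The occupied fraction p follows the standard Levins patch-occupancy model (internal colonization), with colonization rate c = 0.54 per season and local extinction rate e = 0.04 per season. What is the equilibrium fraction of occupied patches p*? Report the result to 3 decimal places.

0.926

Setting dp/dt = 0 and dividing through by p* gives c·(1−p*) = e.
So p* = 1 − e/c = 1 − 0.04/0.54 = 1 − 0.0741 = 0.9259.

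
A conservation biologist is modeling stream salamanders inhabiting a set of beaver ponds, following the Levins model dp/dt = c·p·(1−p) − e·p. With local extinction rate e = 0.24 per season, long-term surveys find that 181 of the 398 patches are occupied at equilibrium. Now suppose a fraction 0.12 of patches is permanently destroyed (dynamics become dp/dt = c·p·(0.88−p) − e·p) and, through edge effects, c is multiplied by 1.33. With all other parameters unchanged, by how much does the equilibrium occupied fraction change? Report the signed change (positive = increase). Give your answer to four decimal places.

Observed p* = 181/398 = 0.45477.
Balance c(1−p*) = e gives c = e/(1 − 0.45477) = 0.24/0.54523 = 0.44018.
New p* = 0.88 − e/c = 0.88 − 0.24000/0.58544 = 0.47005.
Δp* = 0.47005 − 0.45477 = +0.01528.

0.0153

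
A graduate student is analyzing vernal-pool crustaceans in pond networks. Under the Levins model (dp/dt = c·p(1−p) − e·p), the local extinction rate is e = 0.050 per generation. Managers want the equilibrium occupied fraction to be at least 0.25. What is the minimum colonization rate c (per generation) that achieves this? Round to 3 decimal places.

p* = 1 − e/c ≥ 0.25 requires e/c ≤ 0.7500, i.e. c ≥ e/0.7500.
c_min = 0.050/0.7500 = 0.0667.

0.067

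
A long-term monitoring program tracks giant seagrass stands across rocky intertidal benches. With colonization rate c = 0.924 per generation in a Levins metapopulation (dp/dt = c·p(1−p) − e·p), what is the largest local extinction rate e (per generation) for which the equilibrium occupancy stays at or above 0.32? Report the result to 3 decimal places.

1 − e/c ≥ 0.32 ⇒ e ≤ c(1 − 0.32) = 0.924 × 0.6800.
e_max = 0.6283.

0.628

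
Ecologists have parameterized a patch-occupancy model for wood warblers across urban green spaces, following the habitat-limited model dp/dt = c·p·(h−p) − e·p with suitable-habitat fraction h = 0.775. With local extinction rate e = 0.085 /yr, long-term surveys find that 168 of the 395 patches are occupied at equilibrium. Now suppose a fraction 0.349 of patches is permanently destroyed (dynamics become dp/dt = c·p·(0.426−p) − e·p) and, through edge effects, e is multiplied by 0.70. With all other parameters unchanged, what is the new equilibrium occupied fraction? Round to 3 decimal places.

0.181

Observed p* = 168/395 = 0.42532.
Balance c(h−p*) = e gives c = e/(0.775 − 0.42532) = 0.085/0.34968 = 0.24308.
New p* = 0.426 − e/c = 0.426 − 0.05950/0.24308 = 0.18122.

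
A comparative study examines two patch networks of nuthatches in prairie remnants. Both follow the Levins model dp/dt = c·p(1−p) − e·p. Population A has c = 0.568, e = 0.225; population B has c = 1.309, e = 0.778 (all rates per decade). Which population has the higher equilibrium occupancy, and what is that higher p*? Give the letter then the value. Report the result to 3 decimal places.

A, 0.604

A: p*_A = 1 − 0.225/0.568 = 0.6039.
B: p*_B = 1 − 0.778/1.309 = 0.4057.
A is higher at 0.6039.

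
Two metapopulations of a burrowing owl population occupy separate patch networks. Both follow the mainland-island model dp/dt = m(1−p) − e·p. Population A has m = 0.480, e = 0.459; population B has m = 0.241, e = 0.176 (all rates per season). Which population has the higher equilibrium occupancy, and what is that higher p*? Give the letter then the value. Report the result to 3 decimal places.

B, 0.578

A: p*_A = m/(m+e) = 0.480/0.9390 = 0.5112.
B: p*_B = 0.241/0.4170 = 0.5779.
B is higher at 0.5779.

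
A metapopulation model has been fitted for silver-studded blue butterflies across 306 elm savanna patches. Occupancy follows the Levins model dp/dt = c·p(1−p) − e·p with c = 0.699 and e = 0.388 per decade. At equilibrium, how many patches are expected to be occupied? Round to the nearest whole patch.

p* = 1 − e/c = 1 − 0.388/0.699 = 0.4449.
Expected occupied patches = N × p* = 306 × 0.4449 = 136.15 ≈ 136.

136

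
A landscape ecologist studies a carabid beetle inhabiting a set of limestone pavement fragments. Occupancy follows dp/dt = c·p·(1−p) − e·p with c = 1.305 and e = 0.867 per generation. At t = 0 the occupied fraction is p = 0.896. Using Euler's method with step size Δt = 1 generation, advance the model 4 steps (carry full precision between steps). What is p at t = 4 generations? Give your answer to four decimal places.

0.3097

Update rule: p ← p + [c·p·(1−p) − e·p]·Δt with Δt = 1.
p: 0.89600 → 0.24077  (Δp = -0.65523)
p: 0.24077 → 0.27058  (Δp = +0.02981)
p: 0.27058 → 0.29355  (Δp = +0.02297)
p: 0.29355 → 0.30967  (Δp = +0.01612)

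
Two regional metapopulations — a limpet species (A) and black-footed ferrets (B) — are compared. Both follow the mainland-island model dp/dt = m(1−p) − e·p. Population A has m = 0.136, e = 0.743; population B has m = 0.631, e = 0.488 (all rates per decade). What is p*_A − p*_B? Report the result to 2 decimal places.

-0.41

A: p*_A = m/(m+e) = 0.136/0.8790 = 0.1547.
B: p*_B = 0.631/1.1190 = 0.5639.
p*_A − p*_B = 0.1547 − 0.5639 = -0.4092.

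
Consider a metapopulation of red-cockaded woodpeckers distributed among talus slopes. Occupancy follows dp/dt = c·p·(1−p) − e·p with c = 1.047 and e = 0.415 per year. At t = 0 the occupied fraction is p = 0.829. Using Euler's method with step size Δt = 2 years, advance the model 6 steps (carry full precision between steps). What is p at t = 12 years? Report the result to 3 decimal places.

0.604

Update rule: p ← p + [c·p·(1−p) − e·p]·Δt with Δt = 2.
step 1: Δp = -0.39123, p = 0.43777
step 2: Δp = +0.15204, p = 0.58981
step 3: Δp = +0.01706, p = 0.60688
step 4: Δp = -0.00413, p = 0.60275
step 5: Δp = +0.00111, p = 0.60386
step 6: Δp = -0.00029, p = 0.60357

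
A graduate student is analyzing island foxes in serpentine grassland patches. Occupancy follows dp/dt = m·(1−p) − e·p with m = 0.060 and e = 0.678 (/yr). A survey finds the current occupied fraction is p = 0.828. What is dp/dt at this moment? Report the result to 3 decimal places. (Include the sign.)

Colonization term: m·(1−p) = 0.060×0.1720 = 0.01032.
Extinction term: e·p = 0.56138.
dp/dt = 0.01032 − 0.56138 = -0.55106.

-0.551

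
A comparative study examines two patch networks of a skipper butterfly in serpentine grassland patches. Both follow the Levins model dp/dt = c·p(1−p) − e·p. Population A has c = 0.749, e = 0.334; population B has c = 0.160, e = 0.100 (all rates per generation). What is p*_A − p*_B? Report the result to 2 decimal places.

A: p*_A = 1 − 0.334/0.749 = 0.5541.
B: p*_B = 1 − 0.100/0.160 = 0.3750.
p*_A − p*_B = 0.5541 − 0.3750 = 0.1791.

0.18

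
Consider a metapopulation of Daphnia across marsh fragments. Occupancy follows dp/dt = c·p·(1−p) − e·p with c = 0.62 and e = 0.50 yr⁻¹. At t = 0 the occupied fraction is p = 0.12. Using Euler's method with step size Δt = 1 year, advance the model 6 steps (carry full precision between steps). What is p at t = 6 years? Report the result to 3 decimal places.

0.150

Update rule: p ← p + [c·p·(1−p) − e·p]·Δt with Δt = 1.
p: 0.12000 → 0.12547  (Δp = +0.00547)
p: 0.12547 → 0.13077  (Δp = +0.00530)
p: 0.13077 → 0.13586  (Δp = +0.00509)
p: 0.13586 → 0.14072  (Δp = +0.00486)
p: 0.14072 → 0.14533  (Δp = +0.00461)
p: 0.14533 → 0.14967  (Δp = +0.00434)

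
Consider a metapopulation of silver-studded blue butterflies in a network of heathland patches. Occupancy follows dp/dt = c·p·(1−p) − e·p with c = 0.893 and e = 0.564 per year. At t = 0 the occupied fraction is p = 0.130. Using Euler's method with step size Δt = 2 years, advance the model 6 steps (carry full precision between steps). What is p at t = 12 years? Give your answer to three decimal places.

Update rule: p ← p + [c·p·(1−p) − e·p]·Δt with Δt = 2.
step 1: Δp = +0.05536, p = 0.18536
step 2: Δp = +0.06060, p = 0.24596
step 3: Δp = +0.05380, p = 0.29975
step 4: Δp = +0.03676, p = 0.33652
step 5: Δp = +0.01918, p = 0.35569
step 6: Δp = +0.00809, p = 0.36378

0.364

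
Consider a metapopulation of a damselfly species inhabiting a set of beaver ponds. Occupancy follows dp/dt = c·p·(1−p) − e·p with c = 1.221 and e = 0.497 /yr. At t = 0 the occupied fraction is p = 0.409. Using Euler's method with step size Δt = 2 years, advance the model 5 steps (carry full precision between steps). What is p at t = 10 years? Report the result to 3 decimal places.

0.593

Update rule: p ← p + [c·p·(1−p) − e·p]·Δt with Δt = 2.
  1  |  dp/dt·Δt = +0.183732  |  p_1 = 0.592732
  2  |  dp/dt·Δt = +0.000325  |  p_2 = 0.593057
  3  |  dp/dt·Δt = -0.000146  |  p_3 = 0.592912
  4  |  dp/dt·Δt = +0.000065  |  p_4 = 0.592977
  5  |  dp/dt·Δt = -0.000029  |  p_5 = 0.592948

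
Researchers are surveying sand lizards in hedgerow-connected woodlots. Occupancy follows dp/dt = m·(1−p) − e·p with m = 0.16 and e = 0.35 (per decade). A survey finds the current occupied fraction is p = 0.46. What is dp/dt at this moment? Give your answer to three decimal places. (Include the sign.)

Colonization term: m·(1−p) = 0.16×0.5400 = 0.08640.
Extinction term: e·p = 0.16100.
dp/dt = 0.08640 − 0.16100 = -0.07460.

-0.075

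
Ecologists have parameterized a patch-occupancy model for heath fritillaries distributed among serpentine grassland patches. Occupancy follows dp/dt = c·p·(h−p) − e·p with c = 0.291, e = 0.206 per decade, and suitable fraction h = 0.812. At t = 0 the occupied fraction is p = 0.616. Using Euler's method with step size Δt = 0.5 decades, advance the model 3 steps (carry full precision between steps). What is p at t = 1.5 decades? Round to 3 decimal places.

0.498

Update rule: p ← p + [c·p·(h−p) − e·p]·Δt with Δt = 0.5.
step 1: Δp = -0.04588, p = 0.57012
step 2: Δp = -0.03866, p = 0.53146
step 3: Δp = -0.03305, p = 0.49841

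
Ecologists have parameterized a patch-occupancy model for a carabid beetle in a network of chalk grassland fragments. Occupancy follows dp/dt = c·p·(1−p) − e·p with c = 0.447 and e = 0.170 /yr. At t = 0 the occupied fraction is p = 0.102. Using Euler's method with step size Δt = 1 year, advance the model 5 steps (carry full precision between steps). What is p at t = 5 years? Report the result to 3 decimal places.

0.261

Update rule: p ← p + [c·p·(1−p) − e·p]·Δt with Δt = 1.
p: 0.10200 → 0.12560  (Δp = +0.02360)
p: 0.12560 → 0.15334  (Δp = +0.02774)
p: 0.15334 → 0.18531  (Δp = +0.03197)
p: 0.18531 → 0.22129  (Δp = +0.03598)
p: 0.22129 → 0.26070  (Δp = +0.03941)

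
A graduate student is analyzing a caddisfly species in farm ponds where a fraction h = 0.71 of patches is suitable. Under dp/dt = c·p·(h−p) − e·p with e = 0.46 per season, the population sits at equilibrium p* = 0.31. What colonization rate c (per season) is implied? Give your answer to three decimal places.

At equilibrium c(h−p*) = e, so c = e/(h−p*).
c = 0.46/(0.71 − 0.31) = 0.46/0.4000 = 1.1500.

1.150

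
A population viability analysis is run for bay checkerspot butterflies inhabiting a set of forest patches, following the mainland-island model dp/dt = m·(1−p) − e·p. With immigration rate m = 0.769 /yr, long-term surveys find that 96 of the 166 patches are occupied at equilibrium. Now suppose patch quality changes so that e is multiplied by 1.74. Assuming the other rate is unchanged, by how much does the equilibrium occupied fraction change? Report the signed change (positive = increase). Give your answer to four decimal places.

-0.1375

Observed p* = 96/166 = 0.57831.
Balance m(1−p*) = e·p* gives e = m(1−p*)/p* = 0.769×0.42169/0.57831 = 0.56074.
New p* = m/(m+e) = 0.76900/(0.76900+0.97569) = 0.44077.
Δp* = 0.44077 − 0.57831 = -0.13754.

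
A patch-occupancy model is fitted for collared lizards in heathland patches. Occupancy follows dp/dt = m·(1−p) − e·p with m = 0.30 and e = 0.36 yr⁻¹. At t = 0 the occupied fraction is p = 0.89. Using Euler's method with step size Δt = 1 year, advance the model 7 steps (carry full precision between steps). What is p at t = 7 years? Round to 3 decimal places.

0.455

Update rule: p ← p + [m·(1−p) − e·p]·Δt with Δt = 1.
p: 0.89000 → 0.60260  (Δp = -0.28740)
p: 0.60260 → 0.50488  (Δp = -0.09772)
p: 0.50488 → 0.47166  (Δp = -0.03322)
p: 0.47166 → 0.46036  (Δp = -0.01130)
p: 0.46036 → 0.45652  (Δp = -0.00384)
p: 0.45652 → 0.45522  (Δp = -0.00131)
p: 0.45522 → 0.45477  (Δp = -0.00044)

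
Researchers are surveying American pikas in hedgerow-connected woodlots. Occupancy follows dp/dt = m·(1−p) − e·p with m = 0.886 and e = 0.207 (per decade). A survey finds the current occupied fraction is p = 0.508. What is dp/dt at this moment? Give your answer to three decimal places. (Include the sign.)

0.331

Colonization term: m·(1−p) = 0.886×0.4920 = 0.43591.
Extinction term: e·p = 0.10516.
dp/dt = 0.43591 − 0.10516 = 0.33076.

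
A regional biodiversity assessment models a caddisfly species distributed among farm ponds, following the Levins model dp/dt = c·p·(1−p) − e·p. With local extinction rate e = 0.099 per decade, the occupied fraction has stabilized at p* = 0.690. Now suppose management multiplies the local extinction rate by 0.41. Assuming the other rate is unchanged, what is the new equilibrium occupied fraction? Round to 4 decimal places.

0.8729

Balance c(1−p*) = e gives c = e/(1 − 0.69000) = 0.099/0.31000 = 0.31935.
New p* = 1 − e/c = 1 − 0.04059/0.31935 = 0.87290.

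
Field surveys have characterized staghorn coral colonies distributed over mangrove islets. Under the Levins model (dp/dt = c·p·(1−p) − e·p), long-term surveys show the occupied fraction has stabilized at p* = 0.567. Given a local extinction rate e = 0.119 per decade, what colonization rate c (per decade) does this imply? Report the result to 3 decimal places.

0.275

At equilibrium c(1−p*) = e, so c = e/(1−p*).
c = 0.119/(1 − 0.567) = 0.119/0.4330 = 0.2748.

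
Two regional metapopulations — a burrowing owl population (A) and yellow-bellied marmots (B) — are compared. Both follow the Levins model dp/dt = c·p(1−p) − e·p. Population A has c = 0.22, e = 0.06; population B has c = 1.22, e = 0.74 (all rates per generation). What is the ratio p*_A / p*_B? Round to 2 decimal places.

1.85

A: p*_A = 1 − 0.06/0.22 = 0.7273.
B: p*_B = 1 − 0.74/1.22 = 0.3934.
p*_A / p*_B = 0.7273/0.3934 = 1.8485.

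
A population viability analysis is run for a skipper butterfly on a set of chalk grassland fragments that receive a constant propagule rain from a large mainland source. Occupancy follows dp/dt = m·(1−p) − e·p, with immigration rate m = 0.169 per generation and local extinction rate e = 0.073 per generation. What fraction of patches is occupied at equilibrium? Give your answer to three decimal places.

0.698

At equilibrium the propagule rain into empty patches balances local extinction: m(1−p*) = e·p*.
p* = m/(m+e) = 0.169/(0.169+0.073) = 0.169/0.2420 = 0.6983.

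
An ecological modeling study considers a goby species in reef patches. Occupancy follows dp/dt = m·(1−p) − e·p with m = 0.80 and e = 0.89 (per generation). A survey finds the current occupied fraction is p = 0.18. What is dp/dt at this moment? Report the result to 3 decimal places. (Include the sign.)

0.496

Colonization term: m·(1−p) = 0.80×0.8200 = 0.65600.
Extinction term: e·p = 0.16020.
dp/dt = 0.65600 − 0.16020 = 0.49580.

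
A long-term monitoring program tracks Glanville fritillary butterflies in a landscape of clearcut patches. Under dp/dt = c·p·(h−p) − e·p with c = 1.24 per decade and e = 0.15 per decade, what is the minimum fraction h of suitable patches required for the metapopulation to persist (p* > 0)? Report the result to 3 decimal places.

p* = h − e/c is positive only when h > e/c.
h_min = e/c = 0.15/1.24 = 0.1210.

0.121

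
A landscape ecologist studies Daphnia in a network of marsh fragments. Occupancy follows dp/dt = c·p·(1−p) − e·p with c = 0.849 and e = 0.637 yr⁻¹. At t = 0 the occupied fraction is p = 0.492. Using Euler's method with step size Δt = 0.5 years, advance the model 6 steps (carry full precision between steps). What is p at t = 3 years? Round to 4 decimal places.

Update rule: p ← p + [c·p·(1−p) − e·p]·Δt with Δt = 0.5.
  1  |  dp/dt·Δt = -0.050604  |  p_1 = 0.441396
  2  |  dp/dt·Δt = -0.035917  |  p_2 = 0.405478
  3  |  dp/dt·Δt = -0.026812  |  p_3 = 0.378666
  4  |  dp/dt·Δt = -0.020730  |  p_4 = 0.357936
  5  |  dp/dt·Δt = -0.016445  |  p_5 = 0.341491
  6  |  dp/dt·Δt = -0.013306  |  p_6 = 0.328186

0.3282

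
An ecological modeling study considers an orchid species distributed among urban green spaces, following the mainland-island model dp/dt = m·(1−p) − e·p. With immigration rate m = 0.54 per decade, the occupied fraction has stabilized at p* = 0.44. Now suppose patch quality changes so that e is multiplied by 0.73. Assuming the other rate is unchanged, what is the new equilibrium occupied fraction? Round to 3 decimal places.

Balance m(1−p*) = e·p* gives e = m(1−p*)/p* = 0.54×0.56000/0.44000 = 0.68727.
New p* = m/(m+e) = 0.54000/(0.54000+0.50171) = 0.51838.

0.518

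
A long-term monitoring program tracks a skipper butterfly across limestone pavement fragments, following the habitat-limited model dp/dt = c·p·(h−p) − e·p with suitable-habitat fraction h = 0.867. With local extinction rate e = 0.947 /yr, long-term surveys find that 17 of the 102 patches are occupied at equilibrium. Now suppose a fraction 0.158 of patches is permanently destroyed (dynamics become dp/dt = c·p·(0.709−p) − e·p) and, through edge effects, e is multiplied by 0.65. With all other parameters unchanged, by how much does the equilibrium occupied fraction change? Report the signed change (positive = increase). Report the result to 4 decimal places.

Observed p* = 17/102 = 0.16667.
Balance c(h−p*) = e gives c = e/(0.867 − 0.16667) = 0.947/0.70033 = 1.35222.
New p* = 0.709 − e/c = 0.709 − 0.61555/1.35222 = 0.25379.
Δp* = 0.25379 − 0.16667 = +0.08712.

0.0871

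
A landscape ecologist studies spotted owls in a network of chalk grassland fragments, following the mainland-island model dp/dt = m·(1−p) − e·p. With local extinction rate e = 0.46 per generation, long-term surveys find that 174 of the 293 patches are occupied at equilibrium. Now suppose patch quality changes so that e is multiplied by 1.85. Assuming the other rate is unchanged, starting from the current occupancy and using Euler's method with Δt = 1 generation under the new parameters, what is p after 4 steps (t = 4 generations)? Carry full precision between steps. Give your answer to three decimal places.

0.453

Observed p* = 174/293 = 0.59386.
Balance m(1−p*) = e·p* gives m = e·p*/(1−p*) = 0.46×0.59386/0.40614 = 0.67261.
Starting from p₀ = 0.59386; update p ← p + (dp/dt)·Δt with the new parameters.
  1  |  dp/dt·Δt = -0.232198  |  p_1 = 0.361659
  2  |  dp/dt·Δt = +0.121580  |  p_2 = 0.483239
  3  |  dp/dt·Δt = -0.063660  |  p_3 = 0.419579
  4  |  dp/dt·Δt = +0.033333  |  p_4 = 0.452911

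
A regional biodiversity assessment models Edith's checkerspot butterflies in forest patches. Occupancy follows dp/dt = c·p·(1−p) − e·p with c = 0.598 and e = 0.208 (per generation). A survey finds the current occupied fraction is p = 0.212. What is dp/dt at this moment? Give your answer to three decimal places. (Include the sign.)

0.056

Colonization term: c·p·(1−p) = 0.598×0.212×0.7880 = 0.09990.
Extinction term: e·p = 0.04410.
dp/dt = 0.09990 − 0.04410 = 0.05580.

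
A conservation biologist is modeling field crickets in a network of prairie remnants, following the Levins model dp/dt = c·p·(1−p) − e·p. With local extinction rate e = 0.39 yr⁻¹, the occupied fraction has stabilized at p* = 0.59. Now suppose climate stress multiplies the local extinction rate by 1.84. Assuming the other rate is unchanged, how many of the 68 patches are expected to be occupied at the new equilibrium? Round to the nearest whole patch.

17

Balance c(1−p*) = e gives c = e/(1 − 0.59000) = 0.39/0.41000 = 0.95122.
New p* = 1 − e/c = 1 − 0.71760/0.95122 = 0.24560.
Expected occupied = 68 × 0.24560 = 16.70 ≈ 17.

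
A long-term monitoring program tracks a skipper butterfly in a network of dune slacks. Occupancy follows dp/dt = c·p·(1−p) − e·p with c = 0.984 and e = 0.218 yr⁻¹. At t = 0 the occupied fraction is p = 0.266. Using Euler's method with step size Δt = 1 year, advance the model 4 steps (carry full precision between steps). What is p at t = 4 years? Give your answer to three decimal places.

0.743

Update rule: p ← p + [c·p·(1−p) − e·p]·Δt with Δt = 1.
step 1: Δp = +0.13413, p = 0.40013
step 2: Δp = +0.14896, p = 0.54909
step 3: Δp = +0.12393, p = 0.67302
step 4: Δp = +0.06983, p = 0.74284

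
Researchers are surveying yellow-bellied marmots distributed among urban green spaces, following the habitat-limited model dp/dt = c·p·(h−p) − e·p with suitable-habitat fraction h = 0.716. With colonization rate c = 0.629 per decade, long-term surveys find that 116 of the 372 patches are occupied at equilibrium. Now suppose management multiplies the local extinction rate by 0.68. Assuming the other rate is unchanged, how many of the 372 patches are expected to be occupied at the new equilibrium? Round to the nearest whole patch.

Observed p* = 116/372 = 0.31183.
Balance c(h−p*) = e gives e = 0.629×(0.716 − 0.31183) = 0.25422.
New p* = 0.716 − e/c = 0.716 − 0.17287/0.62900 = 0.44117.
Expected occupied = 372 × 0.44117 = 164.12 ≈ 164.

164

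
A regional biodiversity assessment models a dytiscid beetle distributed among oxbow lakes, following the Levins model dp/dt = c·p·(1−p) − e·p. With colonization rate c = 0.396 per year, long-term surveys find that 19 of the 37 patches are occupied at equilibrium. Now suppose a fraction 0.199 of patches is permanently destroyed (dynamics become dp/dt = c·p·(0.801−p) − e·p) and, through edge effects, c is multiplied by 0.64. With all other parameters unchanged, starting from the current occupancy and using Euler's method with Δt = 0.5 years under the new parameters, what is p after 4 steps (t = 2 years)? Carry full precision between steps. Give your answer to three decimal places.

0.410

Observed p* = 19/37 = 0.51351.
Balance c(1−p*) = e gives e = 0.396×(1 − 0.51351) = 0.19265.
Starting from p₀ = 0.51351; update p ← p + (dp/dt)·Δt with the new parameters.
p: 0.51351 → 0.48276  (Δp = -0.03076)
p: 0.48276 → 0.45572  (Δp = -0.02703)
p: 0.45572 → 0.43177  (Δp = -0.02396)
p: 0.43177 → 0.41038  (Δp = -0.02139)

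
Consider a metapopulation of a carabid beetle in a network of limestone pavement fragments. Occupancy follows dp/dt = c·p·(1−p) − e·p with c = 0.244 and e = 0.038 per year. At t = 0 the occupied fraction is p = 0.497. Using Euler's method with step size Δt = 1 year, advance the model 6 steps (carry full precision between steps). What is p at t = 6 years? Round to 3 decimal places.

Update rule: p ← p + [c·p·(1−p) − e·p]·Δt with Δt = 1.
p: 0.49700 → 0.53911  (Δp = +0.04211)
p: 0.53911 → 0.57925  (Δp = +0.04014)
p: 0.57925 → 0.61671  (Δp = +0.03746)
p: 0.61671 → 0.65095  (Δp = +0.03424)
p: 0.65095 → 0.68165  (Δp = +0.03070)
p: 0.68165 → 0.70870  (Δp = +0.02705)

0.709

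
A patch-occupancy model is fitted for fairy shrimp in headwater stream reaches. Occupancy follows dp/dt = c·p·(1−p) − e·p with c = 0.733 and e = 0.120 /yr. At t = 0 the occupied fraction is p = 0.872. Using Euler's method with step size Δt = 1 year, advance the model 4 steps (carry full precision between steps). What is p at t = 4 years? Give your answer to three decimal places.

Update rule: p ← p + [c·p·(1−p) − e·p]·Δt with Δt = 1.
  1  |  dp/dt·Δt = -0.022825  |  p_1 = 0.849175
  2  |  dp/dt·Δt = -0.008020  |  p_2 = 0.841154
  3  |  dp/dt·Δt = -0.003000  |  p_3 = 0.838155
  4  |  dp/dt·Δt = -0.001146  |  p_4 = 0.837009

0.837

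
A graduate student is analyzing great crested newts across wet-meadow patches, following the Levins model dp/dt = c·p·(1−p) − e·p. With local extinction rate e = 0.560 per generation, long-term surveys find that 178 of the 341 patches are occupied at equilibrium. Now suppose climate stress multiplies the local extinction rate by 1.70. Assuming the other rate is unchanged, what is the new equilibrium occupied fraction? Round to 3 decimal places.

Observed p* = 178/341 = 0.52199.
Balance c(1−p*) = e gives c = e/(1 − 0.52199) = 0.560/0.47801 = 1.17152.
New p* = 1 − e/c = 1 − 0.95200/1.17152 = 0.18738.

0.187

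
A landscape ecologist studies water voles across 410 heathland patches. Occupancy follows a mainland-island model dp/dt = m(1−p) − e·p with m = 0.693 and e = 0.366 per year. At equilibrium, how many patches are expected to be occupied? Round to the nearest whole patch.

268

p* = m/(m+e) = 0.693/1.0590 = 0.6544.
Expected occupied patches = N × p* = 410 × 0.6544 = 268.30 ≈ 268.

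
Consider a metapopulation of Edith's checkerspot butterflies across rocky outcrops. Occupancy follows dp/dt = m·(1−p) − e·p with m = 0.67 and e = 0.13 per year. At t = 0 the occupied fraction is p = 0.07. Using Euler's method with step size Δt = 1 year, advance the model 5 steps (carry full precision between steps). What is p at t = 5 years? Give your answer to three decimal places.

0.837

Update rule: p ← p + [m·(1−p) − e·p]·Δt with Δt = 1.
  1  |  dp/dt·Δt = +0.614000  |  p_1 = 0.684000
  2  |  dp/dt·Δt = +0.122800  |  p_2 = 0.806800
  3  |  dp/dt·Δt = +0.024560  |  p_3 = 0.831360
  4  |  dp/dt·Δt = +0.004912  |  p_4 = 0.836272
  5  |  dp/dt·Δt = +0.000982  |  p_5 = 0.837254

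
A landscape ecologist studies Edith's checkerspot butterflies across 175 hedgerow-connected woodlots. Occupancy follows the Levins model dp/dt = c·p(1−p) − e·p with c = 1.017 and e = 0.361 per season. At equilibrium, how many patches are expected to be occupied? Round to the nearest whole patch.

113

p* = 1 − e/c = 1 − 0.361/1.017 = 0.6450.
Expected occupied patches = N × p* = 175 × 0.6450 = 112.88 ≈ 113.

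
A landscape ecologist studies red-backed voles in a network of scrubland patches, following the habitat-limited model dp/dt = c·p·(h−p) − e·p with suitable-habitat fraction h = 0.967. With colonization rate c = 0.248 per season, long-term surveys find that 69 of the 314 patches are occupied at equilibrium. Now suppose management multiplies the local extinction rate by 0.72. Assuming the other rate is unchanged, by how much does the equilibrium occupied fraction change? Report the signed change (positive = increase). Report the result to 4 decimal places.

0.2092

Observed p* = 69/314 = 0.21975.
Balance c(h−p*) = e gives e = 0.248×(0.967 − 0.21975) = 0.18532.
New p* = 0.967 − e/c = 0.967 − 0.13343/0.24800 = 0.42898.
Δp* = 0.42898 − 0.21975 = +0.20923.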